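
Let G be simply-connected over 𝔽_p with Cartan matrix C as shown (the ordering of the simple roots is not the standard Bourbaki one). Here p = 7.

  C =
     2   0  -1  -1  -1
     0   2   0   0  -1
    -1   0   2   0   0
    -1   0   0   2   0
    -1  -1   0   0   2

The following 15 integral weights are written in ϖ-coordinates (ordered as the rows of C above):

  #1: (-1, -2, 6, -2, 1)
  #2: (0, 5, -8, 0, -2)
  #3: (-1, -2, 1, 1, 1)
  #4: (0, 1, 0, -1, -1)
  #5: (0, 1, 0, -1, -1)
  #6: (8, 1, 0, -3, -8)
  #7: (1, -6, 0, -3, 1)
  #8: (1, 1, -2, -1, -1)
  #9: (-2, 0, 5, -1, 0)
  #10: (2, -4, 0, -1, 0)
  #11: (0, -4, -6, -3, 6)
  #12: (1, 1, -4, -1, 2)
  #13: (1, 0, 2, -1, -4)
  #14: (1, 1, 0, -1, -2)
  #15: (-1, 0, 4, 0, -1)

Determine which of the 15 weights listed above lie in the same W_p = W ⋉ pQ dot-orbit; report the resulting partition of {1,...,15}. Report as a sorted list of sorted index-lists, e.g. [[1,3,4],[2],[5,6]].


Type D_5, rank 5, |W|=1920; reorder rows/cols to standard.

Each λ_j+ρ reduced to Ā_7; 5-tuples below use C's row order:

  [1] (0, 1, 5, 1, 0)
  [2] (0, 1, 5, 1, 0)
  [3] (0, 1, 2, 2, 1)
  [4] (1, 2, 1, 0, 0)
  [5] (1, 2, 1, 0, 0)
  [6] (0, 2, 2, 1, 0)
  [7] (0, 2, 2, 1, 0)
  [8] (1, 2, 1, 0, 0)
  [9] (0, 1, 5, 1, 0)
  [10] (1, 1, 1, 0, 1)
  [11] (1, 1, 0, 3, 0)
  [12] (0, 2, 2, 1, 0)
  [13] (0, 2, 2, 1, 0)
  [14] (1, 1, 1, 0, 1)
  [15] (0, 1, 5, 1, 0)

These 15 weights hit 6 W_7-dot-orbits; sizes (4, 1, 3, 4, 2, 1):

[[1, 2, 9, 15], [3], [4, 5, 8], [6, 7, 12, 13], [10, 14], [11]]


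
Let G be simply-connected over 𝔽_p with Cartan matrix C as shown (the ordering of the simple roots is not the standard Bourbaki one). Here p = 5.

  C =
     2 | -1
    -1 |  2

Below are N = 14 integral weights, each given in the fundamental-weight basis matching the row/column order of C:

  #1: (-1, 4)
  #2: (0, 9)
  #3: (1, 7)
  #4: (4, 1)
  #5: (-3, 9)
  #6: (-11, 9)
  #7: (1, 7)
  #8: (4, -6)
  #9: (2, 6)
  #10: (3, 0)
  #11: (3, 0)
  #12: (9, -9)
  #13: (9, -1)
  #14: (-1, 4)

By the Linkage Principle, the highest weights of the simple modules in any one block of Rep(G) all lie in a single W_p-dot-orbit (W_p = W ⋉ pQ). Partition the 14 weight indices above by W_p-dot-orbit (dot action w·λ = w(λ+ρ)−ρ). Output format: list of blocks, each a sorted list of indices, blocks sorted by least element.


Cartan matrix: type A_2 (|W|=6); un-permuting the 2 rows.

Each λ_j+ρ reduced to Ā_5; 2-tuples below use C's row order:

    1: (0, 5)
    2: (4, 1)
    3: (3, 0)
    4: (3, 0)
    5: (3, 0)
    6: (0, 5)
    7: (3, 0)
    8: (0, 5)
    9: (2, 0)
    10: (4, 1)
    11: (4, 1)
    12: (3, 0)
    13: (0, 5)
    14: (0, 5)

These 14 weights hit 4 W_5-dot-orbits; sizes (5, 3, 5, 1):

[[1, 6, 8, 13, 14], [2, 10, 11], [3, 4, 5, 7, 12], [9]]


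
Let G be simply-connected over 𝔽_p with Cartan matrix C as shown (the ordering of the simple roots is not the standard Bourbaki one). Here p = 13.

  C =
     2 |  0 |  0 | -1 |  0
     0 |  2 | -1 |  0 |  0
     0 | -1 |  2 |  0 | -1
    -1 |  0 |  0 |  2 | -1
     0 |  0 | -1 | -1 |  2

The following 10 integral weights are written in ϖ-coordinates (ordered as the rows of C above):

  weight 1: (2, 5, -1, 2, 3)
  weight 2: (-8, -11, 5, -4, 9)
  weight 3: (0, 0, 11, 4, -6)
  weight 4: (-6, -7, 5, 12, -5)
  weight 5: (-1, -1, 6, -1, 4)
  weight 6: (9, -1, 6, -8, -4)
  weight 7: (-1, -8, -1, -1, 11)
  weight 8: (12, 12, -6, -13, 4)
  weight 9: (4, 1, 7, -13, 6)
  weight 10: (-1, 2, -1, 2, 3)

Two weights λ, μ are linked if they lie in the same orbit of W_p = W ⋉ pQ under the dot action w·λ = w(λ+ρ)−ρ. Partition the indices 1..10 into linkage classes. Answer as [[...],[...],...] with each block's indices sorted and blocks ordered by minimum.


C ↔ A_5 under row/col permutation; |W(A_5)| = 720.

Each λ_j+ρ reduced to Ā_13; 5-tuples below use C's row order:

  [1] (0, 3, 0, 3, 4) · [2] (0, 3, 0, 3, 4) · [3] (0, 0, 7, 0, 5) · [4] (3, 0, 4, 4, 0) · [5] (0, 0, 7, 0, 5) · [6] (0, 3, 0, 3, 4) · [7] (0, 0, 7, 0, 5) · [8] (0, 0, 7, 0, 5) · [9] (3, 2, 1, 0, 5) · [10] (0, 3, 0, 3, 4)

Linkage partition of the 10 weights (4 classes, p=13):

[[1, 2, 6, 10], [3, 5, 7, 8], [4], [9]]


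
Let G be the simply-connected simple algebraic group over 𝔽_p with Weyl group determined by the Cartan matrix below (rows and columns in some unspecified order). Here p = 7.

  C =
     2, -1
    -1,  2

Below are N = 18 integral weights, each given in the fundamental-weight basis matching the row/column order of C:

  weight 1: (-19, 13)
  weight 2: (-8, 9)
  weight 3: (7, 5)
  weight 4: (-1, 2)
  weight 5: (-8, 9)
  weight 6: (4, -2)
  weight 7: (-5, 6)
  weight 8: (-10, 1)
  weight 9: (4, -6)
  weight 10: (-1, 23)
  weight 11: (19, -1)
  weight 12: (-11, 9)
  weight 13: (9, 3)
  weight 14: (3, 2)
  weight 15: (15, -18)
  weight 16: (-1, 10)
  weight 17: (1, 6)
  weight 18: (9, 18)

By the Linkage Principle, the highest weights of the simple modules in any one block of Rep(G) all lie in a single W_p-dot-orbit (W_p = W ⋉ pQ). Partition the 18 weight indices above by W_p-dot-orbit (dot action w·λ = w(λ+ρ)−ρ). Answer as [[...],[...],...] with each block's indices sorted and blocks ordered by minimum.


Type A_2, rank 2, |W|=6; reorder rows/cols to standard.

Each λ_j+ρ reduced to Ā_7; 2-tuples below use C's row order:

  λ_1 → (4, 3);  λ_2 → (4, 0);  λ_3 → (0, 1);  λ_4 → (0, 3);  λ_5 → (4, 0);  λ_6 → (4, 1);  λ_7 → (4, 3);  λ_8 → (0, 5);  λ_9 → (0, 5);  λ_10 → (0, 3);  λ_11 → (0, 1);  λ_12 → (4, 3);  λ_13 → (0, 3);  λ_14 → (4, 3);  λ_15 → (4, 1);  λ_16 → (4, 3);  λ_17 → (0, 5);  λ_18 → (4, 1)

Linkage partition of the 18 weights (6 classes, p=7):

[[1, 7, 12, 14, 16], [2, 5], [3, 11], [4, 10, 13], [6, 15, 18], [8, 9, 17]]


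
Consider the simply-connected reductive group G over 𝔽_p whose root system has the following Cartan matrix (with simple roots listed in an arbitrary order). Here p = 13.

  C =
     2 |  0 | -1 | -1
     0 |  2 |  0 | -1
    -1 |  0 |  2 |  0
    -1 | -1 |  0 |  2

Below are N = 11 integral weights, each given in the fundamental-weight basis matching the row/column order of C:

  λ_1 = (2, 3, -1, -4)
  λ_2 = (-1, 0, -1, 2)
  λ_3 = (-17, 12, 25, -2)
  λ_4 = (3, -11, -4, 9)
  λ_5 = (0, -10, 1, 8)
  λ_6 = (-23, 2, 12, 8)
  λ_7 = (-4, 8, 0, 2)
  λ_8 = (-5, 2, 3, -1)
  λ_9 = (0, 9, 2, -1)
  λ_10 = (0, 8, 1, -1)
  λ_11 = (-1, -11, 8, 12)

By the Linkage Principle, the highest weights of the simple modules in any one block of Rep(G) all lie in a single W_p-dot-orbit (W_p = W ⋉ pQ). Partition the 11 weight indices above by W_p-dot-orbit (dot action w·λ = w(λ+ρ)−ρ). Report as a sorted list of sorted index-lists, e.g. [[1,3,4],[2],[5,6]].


A_4 Cartan matrix, 4 simple roots permuted; ρ=(1,1,1,1).

Ā_13 reps of the 11 weights (A_4, coords as presented):

  1: (0, 1, 0, 3) · 2: (0, 1, 0, 3) · 3: (3, 9, 1, 0) · 4: (1, 9, 2, 0) · 5: (1, 9, 2, 0) · 6: (0, 1, 0, 3) · 7: (1, 9, 2, 0) · 8: (0, 1, 0, 3) · 9: (1, 9, 2, 0) · 10: (1, 9, 2, 0) · 11: (0, 1, 0, 3)

Linkage partition of the 11 weights (3 classes, p=13):

[[1, 2, 6, 8, 11], [3], [4, 5, 7, 9, 10]]


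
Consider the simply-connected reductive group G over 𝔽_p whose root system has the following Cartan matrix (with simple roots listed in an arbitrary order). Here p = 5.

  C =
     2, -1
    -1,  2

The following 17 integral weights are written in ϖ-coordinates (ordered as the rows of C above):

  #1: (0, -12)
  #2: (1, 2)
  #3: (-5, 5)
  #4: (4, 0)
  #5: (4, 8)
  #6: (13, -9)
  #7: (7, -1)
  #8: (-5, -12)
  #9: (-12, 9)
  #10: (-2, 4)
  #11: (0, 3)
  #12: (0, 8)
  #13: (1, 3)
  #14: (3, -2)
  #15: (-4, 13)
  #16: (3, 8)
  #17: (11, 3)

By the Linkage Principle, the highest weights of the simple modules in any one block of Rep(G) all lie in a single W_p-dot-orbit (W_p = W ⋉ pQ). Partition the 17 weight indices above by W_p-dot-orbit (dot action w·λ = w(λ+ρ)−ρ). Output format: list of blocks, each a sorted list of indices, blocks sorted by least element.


C ↔ A_2 under row/col permutation; |W(A_2)| = 6.

Folding the 17 weights λ_j+ρ into Ā_5 (reps in the given 2-coord order):

  λ_1+ρ ↦ (1, 4) · λ_2+ρ ↦ (2, 3) · λ_3+ρ ↦ (3, 1) · λ_4+ρ ↦ (4, 0) · λ_5+ρ ↦ (0, 4) · λ_6+ρ ↦ (1, 3) · λ_7+ρ ↦ (2, 3) · λ_8+ρ ↦ (4, 0) · λ_9+ρ ↦ (1, 4) · λ_10+ρ ↦ (1, 4) · λ_11+ρ ↦ (1, 4) · λ_12+ρ ↦ (4, 0) · λ_13+ρ ↦ (1, 3) · λ_14+ρ ↦ (3, 1) · λ_15+ρ ↦ (1, 3) · λ_16+ρ ↦ (1, 3) · λ_17+ρ ↦ (3, 1)

The 17 indices split into 6 linkage classes (same alcove rep ⇔ same W_5-dot-orbit):

[[1, 9, 10, 11], [2, 7], [3, 14, 17], [4, 8, 12], [5], [6, 13, 15, 16]]


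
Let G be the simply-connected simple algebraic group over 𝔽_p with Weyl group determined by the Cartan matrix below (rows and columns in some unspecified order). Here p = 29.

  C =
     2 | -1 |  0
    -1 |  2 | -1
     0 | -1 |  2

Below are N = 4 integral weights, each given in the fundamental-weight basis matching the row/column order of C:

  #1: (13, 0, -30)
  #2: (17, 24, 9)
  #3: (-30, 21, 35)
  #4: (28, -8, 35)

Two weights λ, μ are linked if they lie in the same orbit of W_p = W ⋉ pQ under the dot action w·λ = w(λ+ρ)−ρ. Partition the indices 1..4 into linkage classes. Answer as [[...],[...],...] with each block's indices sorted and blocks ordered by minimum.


Type A_3, rank 3, |W|=24; reorder rows/cols to standard.

Folding the 4 weights λ_j+ρ into Ā_29 (reps in the given 3-coord order):

  [1] (14, 14, 1)
  [2] (6, 5, 14)
  [3] (7, 0, 0)
  [4] (7, 0, 0)

3 distinct reps among the 4 weights ⇒ 3 W_29-linkage classes:

[[1], [2], [3, 4]]


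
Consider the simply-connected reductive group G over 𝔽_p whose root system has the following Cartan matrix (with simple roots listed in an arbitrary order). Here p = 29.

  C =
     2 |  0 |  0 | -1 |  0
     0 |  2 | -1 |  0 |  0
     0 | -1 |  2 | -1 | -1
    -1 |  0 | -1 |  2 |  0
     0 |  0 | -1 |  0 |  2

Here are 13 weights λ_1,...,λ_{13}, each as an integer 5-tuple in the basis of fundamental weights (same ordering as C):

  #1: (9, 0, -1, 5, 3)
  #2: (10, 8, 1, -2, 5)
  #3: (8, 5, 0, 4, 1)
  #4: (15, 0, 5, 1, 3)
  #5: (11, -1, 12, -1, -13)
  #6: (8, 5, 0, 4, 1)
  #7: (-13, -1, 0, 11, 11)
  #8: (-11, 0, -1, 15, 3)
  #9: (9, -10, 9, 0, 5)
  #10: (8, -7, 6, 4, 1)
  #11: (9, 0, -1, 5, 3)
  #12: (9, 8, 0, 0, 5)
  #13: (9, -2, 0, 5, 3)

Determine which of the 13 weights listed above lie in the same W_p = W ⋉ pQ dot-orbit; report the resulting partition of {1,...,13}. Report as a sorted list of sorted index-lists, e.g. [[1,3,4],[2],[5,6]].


Cartan matrix: type D_5 (|W|=1920); un-permuting the 5 rows.

W_29-reps of the 13 weights in Ā_29 (same 5-coord order as C):

  1: (10, 1, 0, 6, 4);  2: (10, 9, 1, 1, 6);  3: (9, 6, 1, 5, 2);  4: (10, 1, 0, 6, 4);  5: (12, 0, 1, 0, 12);  6: (9, 6, 1, 5, 2);  7: (12, 0, 1, 0, 12);  8: (10, 1, 0, 6, 4);  9: (10, 9, 1, 1, 6);  10: (9, 6, 1, 5, 2);  11: (10, 1, 0, 6, 4);  12: (10, 9, 1, 1, 6);  13: (10, 1, 0, 6, 4)

4 distinct reps among the 13 weights ⇒ 4 W_29-linkage classes:

[[1, 4, 8, 11, 13], [2, 9, 12], [3, 6, 10], [5, 7]]


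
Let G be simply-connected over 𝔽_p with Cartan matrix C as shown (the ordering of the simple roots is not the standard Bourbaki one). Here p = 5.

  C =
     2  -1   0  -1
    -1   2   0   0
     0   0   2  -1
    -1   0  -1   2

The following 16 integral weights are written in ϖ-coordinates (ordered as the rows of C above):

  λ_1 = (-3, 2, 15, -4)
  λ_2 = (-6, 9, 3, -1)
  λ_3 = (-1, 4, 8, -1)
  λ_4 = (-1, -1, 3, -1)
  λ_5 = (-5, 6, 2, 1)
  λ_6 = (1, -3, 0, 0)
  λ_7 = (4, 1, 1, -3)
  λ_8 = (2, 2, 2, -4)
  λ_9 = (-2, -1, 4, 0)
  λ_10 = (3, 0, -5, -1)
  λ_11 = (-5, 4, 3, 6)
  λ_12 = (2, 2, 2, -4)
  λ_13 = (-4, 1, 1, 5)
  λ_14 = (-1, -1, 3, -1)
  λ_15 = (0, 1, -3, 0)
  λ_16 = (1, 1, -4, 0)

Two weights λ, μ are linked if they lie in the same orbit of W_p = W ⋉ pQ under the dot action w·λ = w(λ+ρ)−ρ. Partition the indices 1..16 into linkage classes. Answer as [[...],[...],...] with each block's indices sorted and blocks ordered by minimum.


A_4 Cartan matrix, 4 simple roots permuted; ρ=(1,1,1,1).

Folding the 16 weights λ_j+ρ into Ā_5 (reps in the given 4-coord order):

    [1] (0, 2, 1, 1)
    [2] (0, 0, 4, 0)
    [3] (0, 0, 4, 0)
    [4] (0, 0, 4, 0)
    [5] (2, 0, 2, 0)
    [6] (0, 2, 1, 1)
    [7] (3, 0, 2, 0)
    [8] (0, 2, 1, 2)
    [9] (0, 0, 4, 0)
    [10] (0, 1, 0, 4)
    [11] (0, 2, 1, 1)
    [12] (0, 2, 1, 2)
    [13] (0, 2, 1, 2)
    [14] (0, 0, 4, 0)
    [15] (0, 2, 1, 1)
    [16] (0, 2, 1, 2)

These 16 weights hit 6 W_5-dot-orbits; sizes (4, 5, 1, 1, 4, 1):

[[1, 6, 11, 15], [2, 3, 4, 9, 14], [5], [7], [8, 12, 13, 16], [10]]


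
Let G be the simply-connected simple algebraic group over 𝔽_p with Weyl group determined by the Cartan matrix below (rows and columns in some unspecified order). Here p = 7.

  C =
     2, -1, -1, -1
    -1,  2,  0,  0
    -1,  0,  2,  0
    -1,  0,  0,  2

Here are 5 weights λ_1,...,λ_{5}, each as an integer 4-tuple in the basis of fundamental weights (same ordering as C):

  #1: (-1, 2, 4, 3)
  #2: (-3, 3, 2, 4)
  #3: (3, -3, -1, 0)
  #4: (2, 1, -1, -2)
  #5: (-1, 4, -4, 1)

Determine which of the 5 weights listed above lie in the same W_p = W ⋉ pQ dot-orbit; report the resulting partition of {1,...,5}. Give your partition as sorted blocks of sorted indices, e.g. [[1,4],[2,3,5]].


Cartan matrix: type D_4 (|W|=192); un-permuting the 4 rows.

W_7-reps of the 5 weights in Ā_7 (same 4-coord order as C):

  λ_1+ρ ↦ (2, 2, 0, 1)
  λ_2+ρ ↦ (1, 1, 0, 2)
  λ_3+ρ ↦ (2, 2, 0, 1)
  λ_4+ρ ↦ (2, 2, 0, 1)
  λ_5+ρ ↦ (2, 2, 0, 1)

Partition of {1..5} into 2 W_7-dot-orbits:

[[1, 3, 4, 5], [2]]


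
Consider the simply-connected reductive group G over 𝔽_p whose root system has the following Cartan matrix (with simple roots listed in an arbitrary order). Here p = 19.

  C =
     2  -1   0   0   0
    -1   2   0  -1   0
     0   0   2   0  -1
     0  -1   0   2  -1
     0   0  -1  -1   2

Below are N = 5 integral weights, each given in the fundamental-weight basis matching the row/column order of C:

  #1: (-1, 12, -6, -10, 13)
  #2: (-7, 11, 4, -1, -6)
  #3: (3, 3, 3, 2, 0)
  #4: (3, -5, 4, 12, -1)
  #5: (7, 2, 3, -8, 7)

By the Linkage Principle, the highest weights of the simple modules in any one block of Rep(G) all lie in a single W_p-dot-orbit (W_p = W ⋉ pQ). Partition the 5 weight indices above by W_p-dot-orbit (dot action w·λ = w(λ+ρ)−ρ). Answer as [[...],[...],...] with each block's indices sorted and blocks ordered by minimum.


Dynkin diagram of C (from the 8 off-diagonal −1 entries): A_5.

Folding the 5 weights λ_j+ρ into Ā_19 (reps in the given 5-coord order):

  λ_1 → (0, 4, 5, 9, 0) · λ_2 → (6, 1, 0, 5, 0) · λ_3 → (4, 4, 4, 3, 1) · λ_4 → (0, 4, 5, 9, 0) · λ_5 → (4, 4, 4, 3, 1)

The 5 indices split into 3 linkage classes (same alcove rep ⇔ same W_19-dot-orbit):

[[1, 4], [2], [3, 5]]


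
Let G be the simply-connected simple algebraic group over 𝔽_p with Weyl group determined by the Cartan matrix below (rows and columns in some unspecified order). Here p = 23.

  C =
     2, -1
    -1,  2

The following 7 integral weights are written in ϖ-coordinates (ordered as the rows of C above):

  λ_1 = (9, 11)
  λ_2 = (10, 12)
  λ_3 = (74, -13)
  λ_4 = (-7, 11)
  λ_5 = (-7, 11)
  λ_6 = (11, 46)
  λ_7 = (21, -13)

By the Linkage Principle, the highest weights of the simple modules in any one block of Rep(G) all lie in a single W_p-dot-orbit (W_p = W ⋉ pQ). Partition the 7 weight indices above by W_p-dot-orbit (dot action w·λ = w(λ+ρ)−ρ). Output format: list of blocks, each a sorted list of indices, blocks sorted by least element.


A_2 Cartan matrix, 2 simple roots permuted; ρ=(1,1).

Each λ_j+ρ reduced to Ā_23; 2-tuples below use C's row order:

    λ_1+ρ ↦ (10, 12)
    λ_2+ρ ↦ (10, 12)
    λ_3+ρ ↦ (6, 6)
    λ_4+ρ ↦ (6, 6)
    λ_5+ρ ↦ (6, 6)
    λ_6+ρ ↦ (10, 12)
    λ_7+ρ ↦ (10, 12)

Linkage partition of the 7 weights (2 classes, p=23):

[[1, 2, 6, 7], [3, 4, 5]]


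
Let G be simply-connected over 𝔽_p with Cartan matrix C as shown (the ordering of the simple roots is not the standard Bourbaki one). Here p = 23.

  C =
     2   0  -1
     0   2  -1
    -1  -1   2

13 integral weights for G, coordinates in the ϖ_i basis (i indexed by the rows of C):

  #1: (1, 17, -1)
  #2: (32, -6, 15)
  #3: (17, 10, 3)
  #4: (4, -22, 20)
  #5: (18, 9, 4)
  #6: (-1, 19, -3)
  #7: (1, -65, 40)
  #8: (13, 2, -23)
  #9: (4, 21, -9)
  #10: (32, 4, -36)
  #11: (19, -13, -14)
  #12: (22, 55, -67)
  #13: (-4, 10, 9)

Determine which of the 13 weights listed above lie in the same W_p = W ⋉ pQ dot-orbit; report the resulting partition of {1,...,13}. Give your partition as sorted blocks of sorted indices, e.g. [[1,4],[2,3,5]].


Type A_3, rank 3, |W|=24; reorder rows/cols to standard.

Folding the 13 weights λ_j+ρ into Ā_23 (reps in the given 3-coord order):

  [1] (2, 18, 0)
  [2] (3, 11, 7)
  [3] (8, 1, 4)
  [4] (2, 18, 0)
  [5] (8, 1, 4)
  [6] (2, 18, 0)
  [7] (2, 18, 0)
  [8] (3, 14, 5)
  [9] (3, 14, 5)
  [10] (3, 11, 7)
  [11] (3, 11, 7)
  [12] (10, 3, 0)
  [13] (3, 11, 7)

Partition of {1..13} into 5 W_23-dot-orbits:

[[1, 4, 6, 7], [2, 10, 11, 13], [3, 5], [8, 9], [12]]


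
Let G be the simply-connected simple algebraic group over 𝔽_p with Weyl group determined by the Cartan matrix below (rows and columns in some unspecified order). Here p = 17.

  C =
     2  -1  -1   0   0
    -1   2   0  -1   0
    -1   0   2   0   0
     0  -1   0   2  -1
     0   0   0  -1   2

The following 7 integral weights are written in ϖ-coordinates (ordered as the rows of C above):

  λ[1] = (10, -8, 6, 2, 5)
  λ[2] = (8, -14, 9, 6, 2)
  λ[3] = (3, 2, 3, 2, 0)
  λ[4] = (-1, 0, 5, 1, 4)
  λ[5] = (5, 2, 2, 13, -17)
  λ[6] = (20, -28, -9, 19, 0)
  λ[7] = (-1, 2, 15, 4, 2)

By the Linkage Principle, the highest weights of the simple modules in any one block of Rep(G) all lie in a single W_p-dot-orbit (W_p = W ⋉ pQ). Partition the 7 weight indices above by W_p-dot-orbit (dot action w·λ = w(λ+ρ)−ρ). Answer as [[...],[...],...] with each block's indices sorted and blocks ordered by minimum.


Dynkin diagram of C (from the 8 off-diagonal −1 entries): A_5.

W_17-reps of the 7 weights in Ā_17 (same 5-coord order as C):

  λ_1+ρ ↦ (4, 3, 4, 3, 1);  λ_2+ρ ↦ (4, 3, 4, 3, 1);  λ_3+ρ ↦ (4, 3, 4, 3, 1);  λ_4+ρ ↦ (0, 1, 6, 2, 5);  λ_5+ρ ↦ (0, 1, 6, 2, 5);  λ_6+ρ ↦ (4, 3, 4, 3, 1);  λ_7+ρ ↦ (0, 1, 6, 2, 5)

These 7 weights hit 2 W_17-dot-orbits; sizes (4, 3):

[[1, 2, 3, 6], [4, 5, 7]]


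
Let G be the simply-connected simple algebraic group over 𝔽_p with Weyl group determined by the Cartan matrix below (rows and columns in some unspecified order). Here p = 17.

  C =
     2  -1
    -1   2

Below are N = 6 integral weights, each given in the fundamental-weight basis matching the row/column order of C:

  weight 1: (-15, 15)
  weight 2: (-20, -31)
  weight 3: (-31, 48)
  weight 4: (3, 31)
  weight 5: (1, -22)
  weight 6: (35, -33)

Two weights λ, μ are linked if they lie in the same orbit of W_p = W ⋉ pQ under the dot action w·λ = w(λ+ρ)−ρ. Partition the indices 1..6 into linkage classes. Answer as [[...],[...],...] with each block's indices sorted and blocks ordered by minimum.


Type A_2, rank 2, |W|=6; reorder rows/cols to standard.

Folding the 6 weights λ_j+ρ into Ā_17 (reps in the given 2-coord order):

  λ_1 → (14, 2)
  λ_2 → (13, 2)
  λ_3 → (13, 2)
  λ_4 → (13, 2)
  λ_5 → (13, 2)
  λ_6 → (13, 2)

2 distinct reps among the 6 weights ⇒ 2 W_17-linkage classes:

[[1], [2, 3, 4, 5, 6]]


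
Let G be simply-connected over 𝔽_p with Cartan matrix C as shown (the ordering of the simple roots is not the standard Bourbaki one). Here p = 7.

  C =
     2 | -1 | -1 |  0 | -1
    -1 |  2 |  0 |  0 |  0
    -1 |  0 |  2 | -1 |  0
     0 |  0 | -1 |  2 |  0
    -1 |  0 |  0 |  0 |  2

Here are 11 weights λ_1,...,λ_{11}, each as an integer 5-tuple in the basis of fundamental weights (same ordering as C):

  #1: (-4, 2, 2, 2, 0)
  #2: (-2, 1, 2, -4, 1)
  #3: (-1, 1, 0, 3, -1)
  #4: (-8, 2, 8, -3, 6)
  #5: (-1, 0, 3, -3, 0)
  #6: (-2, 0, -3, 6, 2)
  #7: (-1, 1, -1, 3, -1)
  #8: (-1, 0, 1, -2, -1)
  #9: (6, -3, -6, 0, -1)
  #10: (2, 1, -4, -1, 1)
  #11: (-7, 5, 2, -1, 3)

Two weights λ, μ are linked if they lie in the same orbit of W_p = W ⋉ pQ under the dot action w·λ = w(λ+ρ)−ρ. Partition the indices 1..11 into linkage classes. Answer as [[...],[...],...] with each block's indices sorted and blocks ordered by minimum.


C ↔ D_5 under row/col permutation; |W(D_5)| = 1920.

Folding the 11 weights λ_j+ρ into Ā_7 (reps in the given 5-coord order):

  [1] (1, 0, 0, 3, 2)
  [2] (0, 1, 1, 2, 1)
  [3] (0, 2, 0, 4, 0)
  [4] (0, 2, 0, 3, 2)
  [5] (0, 1, 1, 2, 1)
  [6] (0, 2, 0, 4, 0)
  [7] (0, 2, 0, 4, 0)
  [8] (0, 1, 1, 1, 0)
  [9] (0, 2, 0, 4, 0)
  [10] (0, 2, 0, 3, 2)
  [11] (1, 0, 0, 3, 2)

Linkage partition of the 11 weights (5 classes, p=7):

[[1, 11], [2, 5], [3, 6, 7, 9], [4, 10], [8]]


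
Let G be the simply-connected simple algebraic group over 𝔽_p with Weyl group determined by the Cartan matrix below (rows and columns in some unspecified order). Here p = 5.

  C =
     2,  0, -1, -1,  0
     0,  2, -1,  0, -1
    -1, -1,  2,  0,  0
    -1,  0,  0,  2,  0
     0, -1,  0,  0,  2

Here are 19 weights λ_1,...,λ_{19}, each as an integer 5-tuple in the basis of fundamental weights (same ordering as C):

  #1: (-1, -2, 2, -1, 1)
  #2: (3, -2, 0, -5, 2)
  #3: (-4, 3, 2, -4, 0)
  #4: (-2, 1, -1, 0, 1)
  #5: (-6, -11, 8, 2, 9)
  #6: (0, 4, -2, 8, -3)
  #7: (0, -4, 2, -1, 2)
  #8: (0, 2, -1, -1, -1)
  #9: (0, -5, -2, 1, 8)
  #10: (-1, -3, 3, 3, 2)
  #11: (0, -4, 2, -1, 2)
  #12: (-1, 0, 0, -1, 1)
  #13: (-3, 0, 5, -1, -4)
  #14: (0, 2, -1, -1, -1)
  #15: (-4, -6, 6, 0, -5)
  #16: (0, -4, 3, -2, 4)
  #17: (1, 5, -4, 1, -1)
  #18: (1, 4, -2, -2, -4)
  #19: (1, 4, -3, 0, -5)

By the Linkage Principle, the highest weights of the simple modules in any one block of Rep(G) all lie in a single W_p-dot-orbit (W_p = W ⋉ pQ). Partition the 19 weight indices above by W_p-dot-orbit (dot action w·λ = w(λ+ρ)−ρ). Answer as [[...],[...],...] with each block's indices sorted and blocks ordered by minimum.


Cartan matrix: type A_5 (|W|=720); un-permuting the 5 rows.

Folding the 19 weights λ_j+ρ into Ā_5 (reps in the given 5-coord order):

  [1] (0, 1, 2, 0, 1) · [2] (0, 1, 0, 2, 0) · [3] (0, 1, 2, 0, 1) · [4] (0, 1, 1, 0, 2) · [5] (0, 1, 0, 2, 0) · [6] (0, 1, 0, 2, 0) · [7] (1, 3, 0, 0, 0) · [8] (1, 3, 0, 0, 0) · [9] (0, 1, 0, 2, 0) · [10] (0, 1, 1, 0, 2) · [11] (1, 3, 0, 0, 0) · [12] (0, 1, 1, 0, 2) · [13] (0, 1, 2, 0, 1) · [14] (1, 3, 0, 0, 0) · [15] (0, 1, 0, 2, 0) · [16] (1, 3, 0, 0, 0) · [17] (0, 1, 2, 0, 1) · [18] (0, 1, 1, 0, 2) · [19] (0, 1, 1, 0, 2)

Grouping the 19 weights by Ā_5-representative: 4 linkage classes.

[[1, 3, 13, 17], [2, 5, 6, 9, 15], [4, 10, 12, 18, 19], [7, 8, 11, 14, 16]]


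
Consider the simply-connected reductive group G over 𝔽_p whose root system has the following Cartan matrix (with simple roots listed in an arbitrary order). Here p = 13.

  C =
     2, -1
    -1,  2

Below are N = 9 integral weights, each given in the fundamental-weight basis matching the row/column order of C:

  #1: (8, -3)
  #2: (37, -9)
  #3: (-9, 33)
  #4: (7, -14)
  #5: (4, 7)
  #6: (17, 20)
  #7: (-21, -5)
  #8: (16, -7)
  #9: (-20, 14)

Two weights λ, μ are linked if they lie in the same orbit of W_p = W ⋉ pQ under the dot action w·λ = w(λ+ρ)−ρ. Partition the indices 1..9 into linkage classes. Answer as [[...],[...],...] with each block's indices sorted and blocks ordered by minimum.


C ↔ A_2 under row/col permutation; |W(A_2)| = 6.

Folding the 9 weights λ_j+ρ into Ā_13 (reps in the given 2-coord order):

  [1] (7, 2);  [2] (8, 1);  [3] (5, 8);  [4] (5, 8);  [5] (5, 8);  [6] (5, 8);  [7] (7, 2);  [8] (7, 2);  [9] (7, 2)

Grouping the 9 weights by Ā_13-representative: 3 linkage classes.

[[1, 7, 8, 9], [2], [3, 4, 5, 6]]


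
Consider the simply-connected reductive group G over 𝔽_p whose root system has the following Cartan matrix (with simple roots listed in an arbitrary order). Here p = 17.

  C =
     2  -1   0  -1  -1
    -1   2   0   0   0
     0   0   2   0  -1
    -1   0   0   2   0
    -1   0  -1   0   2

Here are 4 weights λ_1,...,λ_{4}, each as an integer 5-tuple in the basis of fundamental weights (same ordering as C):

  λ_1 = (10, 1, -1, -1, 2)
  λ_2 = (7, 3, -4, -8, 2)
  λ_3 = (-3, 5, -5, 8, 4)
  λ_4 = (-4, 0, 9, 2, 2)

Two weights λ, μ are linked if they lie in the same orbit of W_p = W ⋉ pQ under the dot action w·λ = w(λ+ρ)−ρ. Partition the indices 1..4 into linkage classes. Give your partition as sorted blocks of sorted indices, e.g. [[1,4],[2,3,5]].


D_5 Cartan matrix, 5 simple roots permuted; ρ=(1,1,1,1,1).

Ā_17 reps of the 4 weights (D_5, coords as presented):

  [1] (1, 2, 10, 0, 0) · [2] (1, 4, 3, 7, 0) · [3] (1, 4, 3, 7, 0) · [4] (1, 2, 10, 0, 0)

2 distinct reps among the 4 weights ⇒ 2 W_17-linkage classes:

[[1, 4], [2, 3]]


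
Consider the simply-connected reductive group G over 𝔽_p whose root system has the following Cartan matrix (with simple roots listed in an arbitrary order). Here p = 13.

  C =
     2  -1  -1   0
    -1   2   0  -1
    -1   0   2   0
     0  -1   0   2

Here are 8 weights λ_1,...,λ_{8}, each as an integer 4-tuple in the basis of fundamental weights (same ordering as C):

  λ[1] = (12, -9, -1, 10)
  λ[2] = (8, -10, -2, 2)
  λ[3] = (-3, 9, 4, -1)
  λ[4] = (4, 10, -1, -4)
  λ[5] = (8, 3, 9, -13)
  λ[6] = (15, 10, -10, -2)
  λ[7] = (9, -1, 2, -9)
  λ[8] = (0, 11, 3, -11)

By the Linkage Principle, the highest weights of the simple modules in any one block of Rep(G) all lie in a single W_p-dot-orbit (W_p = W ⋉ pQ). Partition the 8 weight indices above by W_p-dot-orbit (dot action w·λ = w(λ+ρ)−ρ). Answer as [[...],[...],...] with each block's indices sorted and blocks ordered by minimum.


Dynkin diagram of C (from the 6 off-diagonal −1 entries): A_4.

Each λ_j+ρ reduced to Ā_13; 4-tuples below use C's row order:

  1: (2, 8, 3, 0);  2: (1, 2, 0, 6);  3: (2, 8, 3, 0);  4: (2, 8, 3, 0);  5: (1, 2, 0, 6);  6: (1, 2, 0, 6);  7: (2, 8, 3, 0);  8: (1, 2, 0, 6)

The 8 indices split into 2 linkage classes (same alcove rep ⇔ same W_13-dot-orbit):

[[1, 3, 4, 7], [2, 5, 6, 8]]


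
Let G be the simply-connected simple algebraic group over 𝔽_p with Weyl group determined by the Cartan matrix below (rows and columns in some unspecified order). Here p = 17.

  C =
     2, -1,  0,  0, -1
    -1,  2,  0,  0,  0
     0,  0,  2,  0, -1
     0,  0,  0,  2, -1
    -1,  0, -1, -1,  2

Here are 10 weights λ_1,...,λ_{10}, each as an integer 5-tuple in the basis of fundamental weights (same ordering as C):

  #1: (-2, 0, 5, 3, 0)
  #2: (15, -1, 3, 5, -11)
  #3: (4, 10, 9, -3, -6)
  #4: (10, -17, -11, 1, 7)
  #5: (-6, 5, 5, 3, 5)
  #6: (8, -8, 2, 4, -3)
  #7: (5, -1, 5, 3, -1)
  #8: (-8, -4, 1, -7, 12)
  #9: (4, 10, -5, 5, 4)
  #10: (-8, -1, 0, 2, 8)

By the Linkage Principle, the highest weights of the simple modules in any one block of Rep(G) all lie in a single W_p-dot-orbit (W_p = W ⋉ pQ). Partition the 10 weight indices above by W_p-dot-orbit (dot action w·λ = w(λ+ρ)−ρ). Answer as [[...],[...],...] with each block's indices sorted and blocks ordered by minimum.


D_5 Cartan matrix, 5 simple roots permuted; ρ=(1,1,1,1,1).

W_17-reps of the 10 weights in Ā_17 (same 5-coord order as C):

  λ_1+ρ ↦ (1, 0, 6, 4, 0) · λ_2+ρ ↦ (1, 0, 6, 4, 0) · λ_3+ρ ↦ (0, 7, 1, 3, 2) · λ_4+ρ ↦ (0, 7, 1, 3, 2) · λ_5+ρ ↦ (1, 0, 6, 4, 0) · λ_6+ρ ↦ (0, 7, 1, 3, 2) · λ_7+ρ ↦ (1, 0, 6, 4, 0) · λ_8+ρ ↦ (0, 7, 1, 3, 2) · λ_9+ρ ↦ (1, 0, 6, 4, 0) · λ_10+ρ ↦ (0, 7, 1, 3, 2)

These 10 weights hit 2 W_17-dot-orbits; sizes (5, 5):

[[1, 2, 5, 7, 9], [3, 4, 6, 8, 10]]


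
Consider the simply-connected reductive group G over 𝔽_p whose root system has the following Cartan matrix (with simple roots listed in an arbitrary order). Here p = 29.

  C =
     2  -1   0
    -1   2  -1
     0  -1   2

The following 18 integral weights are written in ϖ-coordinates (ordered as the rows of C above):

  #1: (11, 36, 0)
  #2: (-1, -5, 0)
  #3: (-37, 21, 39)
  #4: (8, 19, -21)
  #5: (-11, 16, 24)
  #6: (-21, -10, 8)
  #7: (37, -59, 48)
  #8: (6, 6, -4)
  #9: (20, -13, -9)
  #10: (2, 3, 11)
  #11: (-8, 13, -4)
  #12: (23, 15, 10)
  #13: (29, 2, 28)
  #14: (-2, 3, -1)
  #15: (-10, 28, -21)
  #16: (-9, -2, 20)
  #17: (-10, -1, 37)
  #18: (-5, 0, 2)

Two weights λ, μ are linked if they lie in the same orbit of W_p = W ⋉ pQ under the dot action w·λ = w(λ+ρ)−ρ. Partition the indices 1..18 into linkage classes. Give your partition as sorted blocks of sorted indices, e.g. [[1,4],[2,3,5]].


Root system A_3: the 3×3 matrix C matches after relabeling.

Each λ_j+ρ reduced to Ā_29; 3-tuples below use C's row order:

  λ_1 → (1, 8, 12) · λ_2 → (1, 3, 0) · λ_3 → (7, 4, 3) · λ_4 → (9, 0, 20) · λ_5 → (3, 4, 12) · λ_6 → (9, 0, 20) · λ_7 → (9, 0, 20) · λ_8 → (7, 4, 3) · λ_9 → (1, 8, 12) · λ_10 → (3, 4, 12) · λ_11 → (7, 4, 3) · λ_12 → (2, 5, 11) · λ_13 → (1, 3, 0) · λ_14 → (1, 3, 0) · λ_15 → (9, 0, 20) · λ_16 → (1, 8, 12) · λ_17 → (9, 0, 20) · λ_18 → (1, 3, 0)

Partition of {1..18} into 6 W_29-dot-orbits:

[[1, 9, 16], [2, 13, 14, 18], [3, 8, 11], [4, 6, 7, 15, 17], [5, 10], [12]]


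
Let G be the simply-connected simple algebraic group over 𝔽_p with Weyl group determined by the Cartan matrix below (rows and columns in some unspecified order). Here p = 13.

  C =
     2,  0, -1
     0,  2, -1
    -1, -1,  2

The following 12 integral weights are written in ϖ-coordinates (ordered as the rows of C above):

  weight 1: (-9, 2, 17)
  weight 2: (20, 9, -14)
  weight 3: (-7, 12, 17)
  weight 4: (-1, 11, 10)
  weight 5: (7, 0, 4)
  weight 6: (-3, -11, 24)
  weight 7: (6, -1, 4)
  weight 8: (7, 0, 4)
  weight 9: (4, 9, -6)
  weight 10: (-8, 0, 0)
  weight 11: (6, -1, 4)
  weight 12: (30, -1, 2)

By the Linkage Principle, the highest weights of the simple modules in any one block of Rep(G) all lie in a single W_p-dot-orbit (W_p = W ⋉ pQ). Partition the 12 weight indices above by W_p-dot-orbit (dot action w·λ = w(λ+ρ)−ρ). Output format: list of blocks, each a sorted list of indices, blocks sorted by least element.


Type A_3, rank 3, |W|=24; reorder rows/cols to standard.

Ā_13 reps of the 12 weights (A_3, coords as presented):

    λ_1+ρ ↦ (0, 5, 5)
    λ_2+ρ ↦ (0, 5, 5)
    λ_3+ρ ↦ (7, 0, 5)
    λ_4+ρ ↦ (10, 2, 1)
    λ_5+ρ ↦ (7, 0, 5)
    λ_6+ρ ↦ (10, 2, 1)
    λ_7+ρ ↦ (7, 0, 5)
    λ_8+ρ ↦ (7, 0, 5)
    λ_9+ρ ↦ (0, 5, 5)
    λ_10+ρ ↦ (1, 5, 1)
    λ_11+ρ ↦ (7, 0, 5)
    λ_12+ρ ↦ (0, 5, 5)

Grouping the 12 weights by Ā_13-representative: 4 linkage classes.

[[1, 2, 9, 12], [3, 5, 7, 8, 11], [4, 6], [10]]


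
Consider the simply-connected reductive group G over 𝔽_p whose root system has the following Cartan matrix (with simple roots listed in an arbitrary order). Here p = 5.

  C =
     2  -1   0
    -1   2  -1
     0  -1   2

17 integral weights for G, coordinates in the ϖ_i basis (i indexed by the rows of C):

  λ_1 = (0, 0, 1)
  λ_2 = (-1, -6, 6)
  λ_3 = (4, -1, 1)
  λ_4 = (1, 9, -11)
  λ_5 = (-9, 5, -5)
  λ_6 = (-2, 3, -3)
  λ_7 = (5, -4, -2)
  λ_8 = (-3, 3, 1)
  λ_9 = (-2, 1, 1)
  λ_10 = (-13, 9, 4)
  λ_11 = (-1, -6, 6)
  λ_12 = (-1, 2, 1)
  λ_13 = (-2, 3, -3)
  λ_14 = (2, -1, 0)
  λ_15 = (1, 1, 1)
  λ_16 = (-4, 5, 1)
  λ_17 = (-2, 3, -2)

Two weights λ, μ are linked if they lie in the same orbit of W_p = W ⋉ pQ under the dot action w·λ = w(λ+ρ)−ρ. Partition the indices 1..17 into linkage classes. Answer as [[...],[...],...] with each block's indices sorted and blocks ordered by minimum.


C ↔ A_3 under row/col permutation; |W(A_3)| = 24.

Folding the 17 weights λ_j+ρ into Ā_5 (reps in the given 3-coord order):

  λ_1+ρ ↦ (1, 1, 2) · λ_2+ρ ↦ (3, 0, 0) · λ_3+ρ ↦ (3, 0, 0) · λ_4+ρ ↦ (0, 3, 2) · λ_5+ρ ↦ (1, 2, 1) · λ_6+ρ ↦ (1, 1, 2) · λ_7+ρ ↦ (1, 1, 2) · λ_8+ρ ↦ (1, 2, 1) · λ_9+ρ ↦ (1, 1, 2) · λ_10+ρ ↦ (3, 0, 0) · λ_11+ρ ↦ (3, 0, 0) · λ_12+ρ ↦ (0, 3, 2) · λ_13+ρ ↦ (1, 1, 2) · λ_14+ρ ↦ (3, 0, 1) · λ_15+ρ ↦ (1, 2, 1) · λ_16+ρ ↦ (0, 2, 1) · λ_17+ρ ↦ (1, 2, 1)

The 17 indices split into 6 linkage classes (same alcove rep ⇔ same W_5-dot-orbit):

[[1, 6, 7, 9, 13], [2, 3, 10, 11], [4, 12], [5, 8, 15, 17], [14], [16]]


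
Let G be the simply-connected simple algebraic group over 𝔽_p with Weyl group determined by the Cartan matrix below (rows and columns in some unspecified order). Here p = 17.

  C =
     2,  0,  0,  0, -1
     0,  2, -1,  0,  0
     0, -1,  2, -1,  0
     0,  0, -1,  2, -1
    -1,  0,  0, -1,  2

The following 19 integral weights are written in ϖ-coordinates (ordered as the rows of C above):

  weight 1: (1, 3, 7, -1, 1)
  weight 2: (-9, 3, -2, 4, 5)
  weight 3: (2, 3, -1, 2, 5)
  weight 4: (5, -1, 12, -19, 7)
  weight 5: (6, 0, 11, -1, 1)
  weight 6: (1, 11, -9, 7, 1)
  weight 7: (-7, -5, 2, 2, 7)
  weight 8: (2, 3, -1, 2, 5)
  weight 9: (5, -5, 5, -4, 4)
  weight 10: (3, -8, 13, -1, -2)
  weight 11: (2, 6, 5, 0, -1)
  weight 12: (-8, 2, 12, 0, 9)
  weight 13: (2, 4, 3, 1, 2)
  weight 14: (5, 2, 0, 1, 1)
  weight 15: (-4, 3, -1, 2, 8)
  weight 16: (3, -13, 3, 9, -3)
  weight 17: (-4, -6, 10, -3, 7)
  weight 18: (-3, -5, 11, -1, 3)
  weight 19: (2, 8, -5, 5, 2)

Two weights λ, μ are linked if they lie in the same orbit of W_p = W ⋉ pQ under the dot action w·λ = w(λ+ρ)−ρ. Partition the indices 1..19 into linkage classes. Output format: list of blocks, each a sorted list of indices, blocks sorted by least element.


Cartan matrix: type A_5 (|W|=720); un-permuting the 5 rows.

Folding the 19 weights λ_j+ρ into Ā_17 (reps in the given 5-coord order):

    λ_1 → (2, 4, 8, 0, 2)
    λ_2 → (6, 3, 1, 2, 2)
    λ_3 → (3, 4, 0, 3, 6)
    λ_4 → (3, 4, 0, 3, 6)
    λ_5 → (2, 4, 8, 0, 2)
    λ_6 → (2, 4, 8, 0, 2)
    λ_7 → (6, 3, 1, 2, 2)
    λ_8 → (3, 4, 0, 3, 6)
    λ_9 → (6, 3, 1, 2, 2)
    λ_10 → (3, 7, 6, 1, 0)
    λ_11 → (3, 7, 6, 1, 0)
    λ_12 → (3, 7, 6, 1, 0)
    λ_13 → (3, 5, 4, 2, 3)
    λ_14 → (6, 3, 1, 2, 2)
    λ_15 → (3, 4, 0, 3, 6)
    λ_16 → (2, 4, 8, 0, 2)
    λ_17 → (3, 5, 4, 2, 3)
    λ_18 → (2, 4, 8, 0, 2)
    λ_19 → (3, 5, 4, 2, 3)

5 distinct reps among the 19 weights ⇒ 5 W_17-linkage classes:

[[1, 5, 6, 16, 18], [2, 7, 9, 14], [3, 4, 8, 15], [10, 11, 12], [13, 17, 19]]


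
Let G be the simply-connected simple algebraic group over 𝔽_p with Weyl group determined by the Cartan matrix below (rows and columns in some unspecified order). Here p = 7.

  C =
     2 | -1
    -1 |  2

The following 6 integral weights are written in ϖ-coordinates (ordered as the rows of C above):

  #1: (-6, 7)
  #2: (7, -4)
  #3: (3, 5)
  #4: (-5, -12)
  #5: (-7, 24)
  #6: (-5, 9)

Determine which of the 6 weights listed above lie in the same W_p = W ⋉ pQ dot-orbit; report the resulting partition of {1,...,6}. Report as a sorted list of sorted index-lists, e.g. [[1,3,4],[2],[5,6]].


Dynkin diagram of C (from the 2 off-diagonal −1 entries): A_2.

Alcove-folded reps (p=7, 6 weights, presented ϖ-order):

    λ_1 → (4, 2)
    λ_2 → (4, 2)
    λ_3 → (1, 3)
    λ_4 → (1, 3)
    λ_5 → (4, 2)
    λ_6 → (1, 3)

2 distinct reps among the 6 weights ⇒ 2 W_7-linkage classes:

[[1, 2, 5], [3, 4, 6]]


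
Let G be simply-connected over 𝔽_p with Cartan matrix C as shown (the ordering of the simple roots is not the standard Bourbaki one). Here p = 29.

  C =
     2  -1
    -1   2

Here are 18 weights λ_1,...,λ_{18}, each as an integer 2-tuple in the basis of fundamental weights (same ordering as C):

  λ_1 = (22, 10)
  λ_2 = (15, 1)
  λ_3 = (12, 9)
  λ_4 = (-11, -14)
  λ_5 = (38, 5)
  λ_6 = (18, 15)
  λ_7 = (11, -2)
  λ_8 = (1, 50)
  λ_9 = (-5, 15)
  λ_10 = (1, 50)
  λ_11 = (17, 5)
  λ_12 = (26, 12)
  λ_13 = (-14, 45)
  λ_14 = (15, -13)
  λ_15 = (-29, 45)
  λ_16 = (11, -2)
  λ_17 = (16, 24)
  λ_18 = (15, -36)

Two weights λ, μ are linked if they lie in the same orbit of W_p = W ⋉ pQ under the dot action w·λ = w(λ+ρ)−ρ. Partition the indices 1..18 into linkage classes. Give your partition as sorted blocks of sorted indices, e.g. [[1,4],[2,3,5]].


Dynkin diagram of C (from the 2 off-diagonal −1 entries): A_2.

Each λ_j+ρ reduced to Ā_29; 2-tuples below use C's row order:

    λ_1 → (18, 6)
    λ_2 → (16, 2)
    λ_3 → (13, 10)
    λ_4 → (13, 10)
    λ_5 → (13, 10)
    λ_6 → (13, 10)
    λ_7 → (11, 1)
    λ_8 → (22, 5)
    λ_9 → (4, 12)
    λ_10 → (22, 5)
    λ_11 → (18, 6)
    λ_12 → (16, 2)
    λ_13 → (4, 12)
    λ_14 → (4, 12)
    λ_15 → (11, 1)
    λ_16 → (11, 1)
    λ_17 → (4, 12)
    λ_18 → (13, 10)

Linkage partition of the 18 weights (6 classes, p=29):

[[1, 11], [2, 12], [3, 4, 5, 6, 18], [7, 15, 16], [8, 10], [9, 13, 14, 17]]


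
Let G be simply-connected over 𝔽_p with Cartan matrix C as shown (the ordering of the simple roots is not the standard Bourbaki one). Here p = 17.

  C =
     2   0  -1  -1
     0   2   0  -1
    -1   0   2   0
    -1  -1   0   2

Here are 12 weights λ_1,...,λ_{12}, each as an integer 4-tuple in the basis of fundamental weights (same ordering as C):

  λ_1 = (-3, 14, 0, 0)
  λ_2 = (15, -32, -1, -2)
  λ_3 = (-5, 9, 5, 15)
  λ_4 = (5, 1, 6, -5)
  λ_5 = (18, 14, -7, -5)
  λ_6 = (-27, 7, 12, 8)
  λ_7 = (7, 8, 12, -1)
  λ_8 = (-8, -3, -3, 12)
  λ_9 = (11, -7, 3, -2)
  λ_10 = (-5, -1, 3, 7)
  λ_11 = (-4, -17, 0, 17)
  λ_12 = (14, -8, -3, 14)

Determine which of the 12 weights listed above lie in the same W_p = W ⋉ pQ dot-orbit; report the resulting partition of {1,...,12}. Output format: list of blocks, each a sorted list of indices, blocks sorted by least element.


A_4 Cartan matrix, 4 simple roots permuted; ρ=(1,1,1,1).

Ā_17 reps of the 12 weights (A_4, coords as presented):

  λ_1 → (0, 14, 1, 1);  λ_2 → (0, 14, 1, 1);  λ_3 → (5, 1, 4, 6);  λ_4 → (2, 2, 7, 2);  λ_5 → (2, 2, 7, 2);  λ_6 → (4, 0, 0, 4);  λ_7 → (4, 0, 0, 4);  λ_8 → (2, 2, 7, 2);  λ_9 → (5, 1, 4, 6);  λ_10 → (4, 0, 0, 4);  λ_11 → (0, 14, 1, 1);  λ_12 → (2, 2, 7, 2)

These 12 weights hit 4 W_17-dot-orbits; sizes (3, 2, 4, 3):

[[1, 2, 11], [3, 9], [4, 5, 8, 12], [6, 7, 10]]


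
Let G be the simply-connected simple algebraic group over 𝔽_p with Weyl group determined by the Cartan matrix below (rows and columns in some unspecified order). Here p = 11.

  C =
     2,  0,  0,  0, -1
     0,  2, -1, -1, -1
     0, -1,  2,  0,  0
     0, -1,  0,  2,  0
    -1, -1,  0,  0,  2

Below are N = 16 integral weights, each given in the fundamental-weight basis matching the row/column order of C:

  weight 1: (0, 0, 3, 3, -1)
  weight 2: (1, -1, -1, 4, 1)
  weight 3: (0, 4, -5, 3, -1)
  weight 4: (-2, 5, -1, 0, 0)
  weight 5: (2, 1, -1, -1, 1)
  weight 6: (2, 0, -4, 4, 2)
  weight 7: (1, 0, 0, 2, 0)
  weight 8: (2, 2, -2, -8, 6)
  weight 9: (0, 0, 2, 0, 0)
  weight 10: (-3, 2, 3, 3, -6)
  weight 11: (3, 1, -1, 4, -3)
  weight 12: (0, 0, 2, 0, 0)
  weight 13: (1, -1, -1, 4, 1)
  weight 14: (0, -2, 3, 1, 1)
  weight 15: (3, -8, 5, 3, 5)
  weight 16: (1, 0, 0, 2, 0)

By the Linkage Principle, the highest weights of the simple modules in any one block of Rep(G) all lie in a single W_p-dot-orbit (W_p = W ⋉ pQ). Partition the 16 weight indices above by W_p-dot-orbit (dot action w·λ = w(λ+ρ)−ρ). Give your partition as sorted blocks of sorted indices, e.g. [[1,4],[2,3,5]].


Type D_5, rank 5, |W|=1920; reorder rows/cols to standard.

W_11-reps of the 16 weights in Ā_11 (same 5-coord order as C):

  λ_1+ρ ↦ (1, 1, 4, 4, 0)
  λ_2+ρ ↦ (2, 0, 0, 5, 2)
  λ_3+ρ ↦ (1, 1, 4, 4, 0)
  λ_4+ρ ↦ (2, 3, 0, 1, 1)
  λ_5+ρ ↦ (3, 2, 0, 0, 2)
  λ_6+ρ ↦ (2, 1, 1, 3, 1)
  λ_7+ρ ↦ (2, 1, 1, 3, 1)
  λ_8+ρ ↦ (1, 1, 3, 1, 1)
  λ_9+ρ ↦ (1, 1, 3, 1, 1)
  λ_10+ρ ↦ (3, 2, 0, 0, 2)
  λ_11+ρ ↦ (2, 0, 0, 5, 2)
  λ_12+ρ ↦ (1, 1, 3, 1, 1)
  λ_13+ρ ↦ (2, 0, 0, 5, 2)
  λ_14+ρ ↦ (1, 1, 3, 1, 1)
  λ_15+ρ ↦ (2, 1, 1, 3, 1)
  λ_16+ρ ↦ (2, 1, 1, 3, 1)

The 16 indices split into 6 linkage classes (same alcove rep ⇔ same W_11-dot-orbit):

[[1, 3], [2, 11, 13], [4], [5, 10], [6, 7, 15, 16], [8, 9, 12, 14]]
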